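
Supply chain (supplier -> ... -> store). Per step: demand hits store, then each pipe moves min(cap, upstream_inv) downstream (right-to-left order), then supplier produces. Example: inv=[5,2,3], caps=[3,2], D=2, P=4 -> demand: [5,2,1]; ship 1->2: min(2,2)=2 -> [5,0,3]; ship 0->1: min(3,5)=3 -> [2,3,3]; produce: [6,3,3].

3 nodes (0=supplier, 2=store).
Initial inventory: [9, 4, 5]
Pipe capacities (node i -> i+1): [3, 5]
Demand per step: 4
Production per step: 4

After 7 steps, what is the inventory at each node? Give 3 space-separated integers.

Step 1: demand=4,sold=4 ship[1->2]=4 ship[0->1]=3 prod=4 -> inv=[10 3 5]
Step 2: demand=4,sold=4 ship[1->2]=3 ship[0->1]=3 prod=4 -> inv=[11 3 4]
Step 3: demand=4,sold=4 ship[1->2]=3 ship[0->1]=3 prod=4 -> inv=[12 3 3]
Step 4: demand=4,sold=3 ship[1->2]=3 ship[0->1]=3 prod=4 -> inv=[13 3 3]
Step 5: demand=4,sold=3 ship[1->2]=3 ship[0->1]=3 prod=4 -> inv=[14 3 3]
Step 6: demand=4,sold=3 ship[1->2]=3 ship[0->1]=3 prod=4 -> inv=[15 3 3]
Step 7: demand=4,sold=3 ship[1->2]=3 ship[0->1]=3 prod=4 -> inv=[16 3 3]

16 3 3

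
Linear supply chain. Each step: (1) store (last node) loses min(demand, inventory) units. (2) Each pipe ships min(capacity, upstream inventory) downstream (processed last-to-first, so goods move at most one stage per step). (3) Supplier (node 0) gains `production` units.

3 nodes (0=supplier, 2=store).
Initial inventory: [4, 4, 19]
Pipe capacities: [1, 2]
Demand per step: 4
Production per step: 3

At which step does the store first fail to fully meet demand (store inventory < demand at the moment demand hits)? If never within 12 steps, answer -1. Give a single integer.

Step 1: demand=4,sold=4 ship[1->2]=2 ship[0->1]=1 prod=3 -> [6 3 17]
Step 2: demand=4,sold=4 ship[1->2]=2 ship[0->1]=1 prod=3 -> [8 2 15]
Step 3: demand=4,sold=4 ship[1->2]=2 ship[0->1]=1 prod=3 -> [10 1 13]
Step 4: demand=4,sold=4 ship[1->2]=1 ship[0->1]=1 prod=3 -> [12 1 10]
Step 5: demand=4,sold=4 ship[1->2]=1 ship[0->1]=1 prod=3 -> [14 1 7]
Step 6: demand=4,sold=4 ship[1->2]=1 ship[0->1]=1 prod=3 -> [16 1 4]
Step 7: demand=4,sold=4 ship[1->2]=1 ship[0->1]=1 prod=3 -> [18 1 1]
Step 8: demand=4,sold=1 ship[1->2]=1 ship[0->1]=1 prod=3 -> [20 1 1]
Step 9: demand=4,sold=1 ship[1->2]=1 ship[0->1]=1 prod=3 -> [22 1 1]
Step 10: demand=4,sold=1 ship[1->2]=1 ship[0->1]=1 prod=3 -> [24 1 1]
Step 11: demand=4,sold=1 ship[1->2]=1 ship[0->1]=1 prod=3 -> [26 1 1]
Step 12: demand=4,sold=1 ship[1->2]=1 ship[0->1]=1 prod=3 -> [28 1 1]
First stockout at step 8

8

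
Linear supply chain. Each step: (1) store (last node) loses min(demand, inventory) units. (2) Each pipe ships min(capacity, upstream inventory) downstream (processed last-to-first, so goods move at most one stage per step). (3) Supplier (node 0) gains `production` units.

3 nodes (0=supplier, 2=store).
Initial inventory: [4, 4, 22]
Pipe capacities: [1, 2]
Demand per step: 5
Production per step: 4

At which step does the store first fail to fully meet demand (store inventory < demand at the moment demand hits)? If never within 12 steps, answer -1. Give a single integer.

Step 1: demand=5,sold=5 ship[1->2]=2 ship[0->1]=1 prod=4 -> [7 3 19]
Step 2: demand=5,sold=5 ship[1->2]=2 ship[0->1]=1 prod=4 -> [10 2 16]
Step 3: demand=5,sold=5 ship[1->2]=2 ship[0->1]=1 prod=4 -> [13 1 13]
Step 4: demand=5,sold=5 ship[1->2]=1 ship[0->1]=1 prod=4 -> [16 1 9]
Step 5: demand=5,sold=5 ship[1->2]=1 ship[0->1]=1 prod=4 -> [19 1 5]
Step 6: demand=5,sold=5 ship[1->2]=1 ship[0->1]=1 prod=4 -> [22 1 1]
Step 7: demand=5,sold=1 ship[1->2]=1 ship[0->1]=1 prod=4 -> [25 1 1]
Step 8: demand=5,sold=1 ship[1->2]=1 ship[0->1]=1 prod=4 -> [28 1 1]
Step 9: demand=5,sold=1 ship[1->2]=1 ship[0->1]=1 prod=4 -> [31 1 1]
Step 10: demand=5,sold=1 ship[1->2]=1 ship[0->1]=1 prod=4 -> [34 1 1]
Step 11: demand=5,sold=1 ship[1->2]=1 ship[0->1]=1 prod=4 -> [37 1 1]
Step 12: demand=5,sold=1 ship[1->2]=1 ship[0->1]=1 prod=4 -> [40 1 1]
First stockout at step 7

7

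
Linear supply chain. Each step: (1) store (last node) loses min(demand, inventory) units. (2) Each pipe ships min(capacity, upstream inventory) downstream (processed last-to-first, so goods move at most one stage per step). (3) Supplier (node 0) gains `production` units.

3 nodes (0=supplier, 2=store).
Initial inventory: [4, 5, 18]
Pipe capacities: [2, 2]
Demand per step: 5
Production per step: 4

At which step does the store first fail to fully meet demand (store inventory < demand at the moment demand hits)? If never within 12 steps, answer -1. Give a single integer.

Step 1: demand=5,sold=5 ship[1->2]=2 ship[0->1]=2 prod=4 -> [6 5 15]
Step 2: demand=5,sold=5 ship[1->2]=2 ship[0->1]=2 prod=4 -> [8 5 12]
Step 3: demand=5,sold=5 ship[1->2]=2 ship[0->1]=2 prod=4 -> [10 5 9]
Step 4: demand=5,sold=5 ship[1->2]=2 ship[0->1]=2 prod=4 -> [12 5 6]
Step 5: demand=5,sold=5 ship[1->2]=2 ship[0->1]=2 prod=4 -> [14 5 3]
Step 6: demand=5,sold=3 ship[1->2]=2 ship[0->1]=2 prod=4 -> [16 5 2]
Step 7: demand=5,sold=2 ship[1->2]=2 ship[0->1]=2 prod=4 -> [18 5 2]
Step 8: demand=5,sold=2 ship[1->2]=2 ship[0->1]=2 prod=4 -> [20 5 2]
Step 9: demand=5,sold=2 ship[1->2]=2 ship[0->1]=2 prod=4 -> [22 5 2]
Step 10: demand=5,sold=2 ship[1->2]=2 ship[0->1]=2 prod=4 -> [24 5 2]
Step 11: demand=5,sold=2 ship[1->2]=2 ship[0->1]=2 prod=4 -> [26 5 2]
Step 12: demand=5,sold=2 ship[1->2]=2 ship[0->1]=2 prod=4 -> [28 5 2]
First stockout at step 6

6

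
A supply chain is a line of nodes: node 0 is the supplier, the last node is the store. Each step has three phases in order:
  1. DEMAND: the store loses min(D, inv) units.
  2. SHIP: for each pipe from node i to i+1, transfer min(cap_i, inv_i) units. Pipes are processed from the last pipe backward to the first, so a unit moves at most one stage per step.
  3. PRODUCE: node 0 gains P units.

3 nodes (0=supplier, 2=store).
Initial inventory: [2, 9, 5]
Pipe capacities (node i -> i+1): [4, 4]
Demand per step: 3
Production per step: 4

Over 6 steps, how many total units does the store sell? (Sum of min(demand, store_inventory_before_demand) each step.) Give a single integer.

Answer: 18

Derivation:
Step 1: sold=3 (running total=3) -> [4 7 6]
Step 2: sold=3 (running total=6) -> [4 7 7]
Step 3: sold=3 (running total=9) -> [4 7 8]
Step 4: sold=3 (running total=12) -> [4 7 9]
Step 5: sold=3 (running total=15) -> [4 7 10]
Step 6: sold=3 (running total=18) -> [4 7 11]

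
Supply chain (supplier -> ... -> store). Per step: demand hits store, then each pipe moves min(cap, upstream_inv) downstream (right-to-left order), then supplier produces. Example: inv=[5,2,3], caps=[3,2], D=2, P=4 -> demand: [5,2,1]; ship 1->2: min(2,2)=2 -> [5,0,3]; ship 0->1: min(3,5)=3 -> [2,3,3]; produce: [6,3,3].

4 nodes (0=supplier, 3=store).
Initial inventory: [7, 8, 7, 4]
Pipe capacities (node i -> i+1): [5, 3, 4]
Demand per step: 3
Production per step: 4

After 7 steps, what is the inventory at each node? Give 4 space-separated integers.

Step 1: demand=3,sold=3 ship[2->3]=4 ship[1->2]=3 ship[0->1]=5 prod=4 -> inv=[6 10 6 5]
Step 2: demand=3,sold=3 ship[2->3]=4 ship[1->2]=3 ship[0->1]=5 prod=4 -> inv=[5 12 5 6]
Step 3: demand=3,sold=3 ship[2->3]=4 ship[1->2]=3 ship[0->1]=5 prod=4 -> inv=[4 14 4 7]
Step 4: demand=3,sold=3 ship[2->3]=4 ship[1->2]=3 ship[0->1]=4 prod=4 -> inv=[4 15 3 8]
Step 5: demand=3,sold=3 ship[2->3]=3 ship[1->2]=3 ship[0->1]=4 prod=4 -> inv=[4 16 3 8]
Step 6: demand=3,sold=3 ship[2->3]=3 ship[1->2]=3 ship[0->1]=4 prod=4 -> inv=[4 17 3 8]
Step 7: demand=3,sold=3 ship[2->3]=3 ship[1->2]=3 ship[0->1]=4 prod=4 -> inv=[4 18 3 8]

4 18 3 8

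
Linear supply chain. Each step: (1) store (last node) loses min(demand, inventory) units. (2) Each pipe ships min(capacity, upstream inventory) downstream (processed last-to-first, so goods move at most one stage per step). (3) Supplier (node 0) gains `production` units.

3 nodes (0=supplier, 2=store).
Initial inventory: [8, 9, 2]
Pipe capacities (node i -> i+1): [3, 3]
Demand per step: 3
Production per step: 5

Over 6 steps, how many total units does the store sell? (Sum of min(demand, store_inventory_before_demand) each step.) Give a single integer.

Answer: 17

Derivation:
Step 1: sold=2 (running total=2) -> [10 9 3]
Step 2: sold=3 (running total=5) -> [12 9 3]
Step 3: sold=3 (running total=8) -> [14 9 3]
Step 4: sold=3 (running total=11) -> [16 9 3]
Step 5: sold=3 (running total=14) -> [18 9 3]
Step 6: sold=3 (running total=17) -> [20 9 3]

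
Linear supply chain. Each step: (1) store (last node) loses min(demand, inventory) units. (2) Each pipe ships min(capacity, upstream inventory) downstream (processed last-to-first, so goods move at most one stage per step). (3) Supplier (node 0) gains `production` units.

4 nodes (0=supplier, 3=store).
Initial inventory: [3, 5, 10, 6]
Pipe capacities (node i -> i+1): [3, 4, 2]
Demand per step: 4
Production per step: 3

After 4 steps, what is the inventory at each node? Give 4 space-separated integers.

Step 1: demand=4,sold=4 ship[2->3]=2 ship[1->2]=4 ship[0->1]=3 prod=3 -> inv=[3 4 12 4]
Step 2: demand=4,sold=4 ship[2->3]=2 ship[1->2]=4 ship[0->1]=3 prod=3 -> inv=[3 3 14 2]
Step 3: demand=4,sold=2 ship[2->3]=2 ship[1->2]=3 ship[0->1]=3 prod=3 -> inv=[3 3 15 2]
Step 4: demand=4,sold=2 ship[2->3]=2 ship[1->2]=3 ship[0->1]=3 prod=3 -> inv=[3 3 16 2]

3 3 16 2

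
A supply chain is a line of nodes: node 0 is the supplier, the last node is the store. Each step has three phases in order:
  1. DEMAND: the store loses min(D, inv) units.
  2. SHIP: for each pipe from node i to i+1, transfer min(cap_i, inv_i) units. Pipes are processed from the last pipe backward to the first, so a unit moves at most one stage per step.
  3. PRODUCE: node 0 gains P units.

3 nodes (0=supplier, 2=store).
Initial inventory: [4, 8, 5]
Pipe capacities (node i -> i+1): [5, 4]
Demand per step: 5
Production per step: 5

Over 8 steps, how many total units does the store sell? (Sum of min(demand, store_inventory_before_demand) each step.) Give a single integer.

Step 1: sold=5 (running total=5) -> [5 8 4]
Step 2: sold=4 (running total=9) -> [5 9 4]
Step 3: sold=4 (running total=13) -> [5 10 4]
Step 4: sold=4 (running total=17) -> [5 11 4]
Step 5: sold=4 (running total=21) -> [5 12 4]
Step 6: sold=4 (running total=25) -> [5 13 4]
Step 7: sold=4 (running total=29) -> [5 14 4]
Step 8: sold=4 (running total=33) -> [5 15 4]

Answer: 33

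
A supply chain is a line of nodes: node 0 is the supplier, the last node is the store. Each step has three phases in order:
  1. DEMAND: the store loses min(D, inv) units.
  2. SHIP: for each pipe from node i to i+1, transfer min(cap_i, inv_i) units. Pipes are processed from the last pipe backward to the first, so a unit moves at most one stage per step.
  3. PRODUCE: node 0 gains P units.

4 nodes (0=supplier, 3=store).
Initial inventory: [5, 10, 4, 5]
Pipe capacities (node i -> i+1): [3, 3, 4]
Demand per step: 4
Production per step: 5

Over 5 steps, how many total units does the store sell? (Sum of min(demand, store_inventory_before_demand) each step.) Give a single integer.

Answer: 18

Derivation:
Step 1: sold=4 (running total=4) -> [7 10 3 5]
Step 2: sold=4 (running total=8) -> [9 10 3 4]
Step 3: sold=4 (running total=12) -> [11 10 3 3]
Step 4: sold=3 (running total=15) -> [13 10 3 3]
Step 5: sold=3 (running total=18) -> [15 10 3 3]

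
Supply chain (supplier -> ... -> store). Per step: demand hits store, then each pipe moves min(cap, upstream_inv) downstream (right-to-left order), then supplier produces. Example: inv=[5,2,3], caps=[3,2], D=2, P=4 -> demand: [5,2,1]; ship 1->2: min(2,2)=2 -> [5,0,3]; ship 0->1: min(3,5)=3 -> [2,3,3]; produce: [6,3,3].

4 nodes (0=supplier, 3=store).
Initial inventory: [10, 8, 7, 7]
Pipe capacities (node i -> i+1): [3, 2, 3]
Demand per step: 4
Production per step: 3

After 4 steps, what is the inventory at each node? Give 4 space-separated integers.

Step 1: demand=4,sold=4 ship[2->3]=3 ship[1->2]=2 ship[0->1]=3 prod=3 -> inv=[10 9 6 6]
Step 2: demand=4,sold=4 ship[2->3]=3 ship[1->2]=2 ship[0->1]=3 prod=3 -> inv=[10 10 5 5]
Step 3: demand=4,sold=4 ship[2->3]=3 ship[1->2]=2 ship[0->1]=3 prod=3 -> inv=[10 11 4 4]
Step 4: demand=4,sold=4 ship[2->3]=3 ship[1->2]=2 ship[0->1]=3 prod=3 -> inv=[10 12 3 3]

10 12 3 3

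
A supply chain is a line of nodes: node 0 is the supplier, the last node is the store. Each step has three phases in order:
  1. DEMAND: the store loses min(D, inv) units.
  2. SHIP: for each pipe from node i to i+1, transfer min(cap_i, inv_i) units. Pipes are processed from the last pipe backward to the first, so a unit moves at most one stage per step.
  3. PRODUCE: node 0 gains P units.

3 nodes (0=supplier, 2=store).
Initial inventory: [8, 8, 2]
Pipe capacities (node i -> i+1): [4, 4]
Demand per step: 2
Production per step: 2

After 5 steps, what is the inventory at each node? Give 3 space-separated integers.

Step 1: demand=2,sold=2 ship[1->2]=4 ship[0->1]=4 prod=2 -> inv=[6 8 4]
Step 2: demand=2,sold=2 ship[1->2]=4 ship[0->1]=4 prod=2 -> inv=[4 8 6]
Step 3: demand=2,sold=2 ship[1->2]=4 ship[0->1]=4 prod=2 -> inv=[2 8 8]
Step 4: demand=2,sold=2 ship[1->2]=4 ship[0->1]=2 prod=2 -> inv=[2 6 10]
Step 5: demand=2,sold=2 ship[1->2]=4 ship[0->1]=2 prod=2 -> inv=[2 4 12]

2 4 12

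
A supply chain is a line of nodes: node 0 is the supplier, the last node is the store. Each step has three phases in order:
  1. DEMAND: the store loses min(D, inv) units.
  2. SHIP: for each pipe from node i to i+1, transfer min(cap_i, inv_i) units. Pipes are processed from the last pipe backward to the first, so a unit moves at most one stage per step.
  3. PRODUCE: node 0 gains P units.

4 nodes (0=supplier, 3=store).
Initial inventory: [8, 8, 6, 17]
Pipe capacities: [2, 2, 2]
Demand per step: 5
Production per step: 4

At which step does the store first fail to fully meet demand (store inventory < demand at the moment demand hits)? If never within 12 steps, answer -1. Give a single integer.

Step 1: demand=5,sold=5 ship[2->3]=2 ship[1->2]=2 ship[0->1]=2 prod=4 -> [10 8 6 14]
Step 2: demand=5,sold=5 ship[2->3]=2 ship[1->2]=2 ship[0->1]=2 prod=4 -> [12 8 6 11]
Step 3: demand=5,sold=5 ship[2->3]=2 ship[1->2]=2 ship[0->1]=2 prod=4 -> [14 8 6 8]
Step 4: demand=5,sold=5 ship[2->3]=2 ship[1->2]=2 ship[0->1]=2 prod=4 -> [16 8 6 5]
Step 5: demand=5,sold=5 ship[2->3]=2 ship[1->2]=2 ship[0->1]=2 prod=4 -> [18 8 6 2]
Step 6: demand=5,sold=2 ship[2->3]=2 ship[1->2]=2 ship[0->1]=2 prod=4 -> [20 8 6 2]
Step 7: demand=5,sold=2 ship[2->3]=2 ship[1->2]=2 ship[0->1]=2 prod=4 -> [22 8 6 2]
Step 8: demand=5,sold=2 ship[2->3]=2 ship[1->2]=2 ship[0->1]=2 prod=4 -> [24 8 6 2]
Step 9: demand=5,sold=2 ship[2->3]=2 ship[1->2]=2 ship[0->1]=2 prod=4 -> [26 8 6 2]
Step 10: demand=5,sold=2 ship[2->3]=2 ship[1->2]=2 ship[0->1]=2 prod=4 -> [28 8 6 2]
Step 11: demand=5,sold=2 ship[2->3]=2 ship[1->2]=2 ship[0->1]=2 prod=4 -> [30 8 6 2]
Step 12: demand=5,sold=2 ship[2->3]=2 ship[1->2]=2 ship[0->1]=2 prod=4 -> [32 8 6 2]
First stockout at step 6

6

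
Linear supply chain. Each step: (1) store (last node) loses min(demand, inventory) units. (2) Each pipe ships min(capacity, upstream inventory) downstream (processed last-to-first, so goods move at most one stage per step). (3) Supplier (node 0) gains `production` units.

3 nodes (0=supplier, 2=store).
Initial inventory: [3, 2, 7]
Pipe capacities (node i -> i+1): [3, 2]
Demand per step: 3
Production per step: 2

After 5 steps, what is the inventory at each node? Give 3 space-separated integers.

Step 1: demand=3,sold=3 ship[1->2]=2 ship[0->1]=3 prod=2 -> inv=[2 3 6]
Step 2: demand=3,sold=3 ship[1->2]=2 ship[0->1]=2 prod=2 -> inv=[2 3 5]
Step 3: demand=3,sold=3 ship[1->2]=2 ship[0->1]=2 prod=2 -> inv=[2 3 4]
Step 4: demand=3,sold=3 ship[1->2]=2 ship[0->1]=2 prod=2 -> inv=[2 3 3]
Step 5: demand=3,sold=3 ship[1->2]=2 ship[0->1]=2 prod=2 -> inv=[2 3 2]

2 3 2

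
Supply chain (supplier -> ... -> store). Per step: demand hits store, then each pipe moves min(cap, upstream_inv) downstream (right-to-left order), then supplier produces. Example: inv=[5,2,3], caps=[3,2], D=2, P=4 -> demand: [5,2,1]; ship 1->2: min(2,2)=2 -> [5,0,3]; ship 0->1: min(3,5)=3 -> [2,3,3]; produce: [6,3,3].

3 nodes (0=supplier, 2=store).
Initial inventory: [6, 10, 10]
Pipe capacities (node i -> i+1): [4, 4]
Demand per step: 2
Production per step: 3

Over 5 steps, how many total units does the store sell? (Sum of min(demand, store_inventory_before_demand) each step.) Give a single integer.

Answer: 10

Derivation:
Step 1: sold=2 (running total=2) -> [5 10 12]
Step 2: sold=2 (running total=4) -> [4 10 14]
Step 3: sold=2 (running total=6) -> [3 10 16]
Step 4: sold=2 (running total=8) -> [3 9 18]
Step 5: sold=2 (running total=10) -> [3 8 20]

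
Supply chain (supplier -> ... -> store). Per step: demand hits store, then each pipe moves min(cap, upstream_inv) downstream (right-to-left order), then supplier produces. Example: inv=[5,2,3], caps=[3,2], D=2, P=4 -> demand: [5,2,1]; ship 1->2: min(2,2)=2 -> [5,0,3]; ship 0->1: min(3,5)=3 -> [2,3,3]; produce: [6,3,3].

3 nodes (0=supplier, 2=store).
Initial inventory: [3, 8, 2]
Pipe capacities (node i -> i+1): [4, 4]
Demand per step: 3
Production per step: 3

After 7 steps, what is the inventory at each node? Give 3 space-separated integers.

Step 1: demand=3,sold=2 ship[1->2]=4 ship[0->1]=3 prod=3 -> inv=[3 7 4]
Step 2: demand=3,sold=3 ship[1->2]=4 ship[0->1]=3 prod=3 -> inv=[3 6 5]
Step 3: demand=3,sold=3 ship[1->2]=4 ship[0->1]=3 prod=3 -> inv=[3 5 6]
Step 4: demand=3,sold=3 ship[1->2]=4 ship[0->1]=3 prod=3 -> inv=[3 4 7]
Step 5: demand=3,sold=3 ship[1->2]=4 ship[0->1]=3 prod=3 -> inv=[3 3 8]
Step 6: demand=3,sold=3 ship[1->2]=3 ship[0->1]=3 prod=3 -> inv=[3 3 8]
Step 7: demand=3,sold=3 ship[1->2]=3 ship[0->1]=3 prod=3 -> inv=[3 3 8]

3 3 8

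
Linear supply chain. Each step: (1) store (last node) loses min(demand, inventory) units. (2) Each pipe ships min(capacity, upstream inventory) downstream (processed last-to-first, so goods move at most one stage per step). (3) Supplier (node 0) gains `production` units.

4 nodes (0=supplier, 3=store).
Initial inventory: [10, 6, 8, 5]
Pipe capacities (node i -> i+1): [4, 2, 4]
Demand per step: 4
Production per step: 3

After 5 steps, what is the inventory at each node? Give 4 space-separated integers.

Step 1: demand=4,sold=4 ship[2->3]=4 ship[1->2]=2 ship[0->1]=4 prod=3 -> inv=[9 8 6 5]
Step 2: demand=4,sold=4 ship[2->3]=4 ship[1->2]=2 ship[0->1]=4 prod=3 -> inv=[8 10 4 5]
Step 3: demand=4,sold=4 ship[2->3]=4 ship[1->2]=2 ship[0->1]=4 prod=3 -> inv=[7 12 2 5]
Step 4: demand=4,sold=4 ship[2->3]=2 ship[1->2]=2 ship[0->1]=4 prod=3 -> inv=[6 14 2 3]
Step 5: demand=4,sold=3 ship[2->3]=2 ship[1->2]=2 ship[0->1]=4 prod=3 -> inv=[5 16 2 2]

5 16 2 2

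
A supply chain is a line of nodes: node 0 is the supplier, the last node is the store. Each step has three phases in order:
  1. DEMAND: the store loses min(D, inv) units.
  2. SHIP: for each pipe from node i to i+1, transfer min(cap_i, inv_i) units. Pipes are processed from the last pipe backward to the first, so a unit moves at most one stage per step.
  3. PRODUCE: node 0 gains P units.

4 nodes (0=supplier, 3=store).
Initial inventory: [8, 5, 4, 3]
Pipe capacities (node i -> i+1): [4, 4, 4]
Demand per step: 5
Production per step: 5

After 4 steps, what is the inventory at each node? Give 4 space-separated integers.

Step 1: demand=5,sold=3 ship[2->3]=4 ship[1->2]=4 ship[0->1]=4 prod=5 -> inv=[9 5 4 4]
Step 2: demand=5,sold=4 ship[2->3]=4 ship[1->2]=4 ship[0->1]=4 prod=5 -> inv=[10 5 4 4]
Step 3: demand=5,sold=4 ship[2->3]=4 ship[1->2]=4 ship[0->1]=4 prod=5 -> inv=[11 5 4 4]
Step 4: demand=5,sold=4 ship[2->3]=4 ship[1->2]=4 ship[0->1]=4 prod=5 -> inv=[12 5 4 4]

12 5 4 4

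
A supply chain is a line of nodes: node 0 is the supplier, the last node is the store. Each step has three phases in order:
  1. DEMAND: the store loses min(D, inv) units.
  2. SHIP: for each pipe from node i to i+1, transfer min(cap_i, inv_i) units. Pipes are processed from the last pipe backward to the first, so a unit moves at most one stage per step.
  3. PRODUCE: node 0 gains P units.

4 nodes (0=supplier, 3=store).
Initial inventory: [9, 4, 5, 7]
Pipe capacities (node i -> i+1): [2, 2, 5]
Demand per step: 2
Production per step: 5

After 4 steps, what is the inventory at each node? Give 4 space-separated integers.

Step 1: demand=2,sold=2 ship[2->3]=5 ship[1->2]=2 ship[0->1]=2 prod=5 -> inv=[12 4 2 10]
Step 2: demand=2,sold=2 ship[2->3]=2 ship[1->2]=2 ship[0->1]=2 prod=5 -> inv=[15 4 2 10]
Step 3: demand=2,sold=2 ship[2->3]=2 ship[1->2]=2 ship[0->1]=2 prod=5 -> inv=[18 4 2 10]
Step 4: demand=2,sold=2 ship[2->3]=2 ship[1->2]=2 ship[0->1]=2 prod=5 -> inv=[21 4 2 10]

21 4 2 10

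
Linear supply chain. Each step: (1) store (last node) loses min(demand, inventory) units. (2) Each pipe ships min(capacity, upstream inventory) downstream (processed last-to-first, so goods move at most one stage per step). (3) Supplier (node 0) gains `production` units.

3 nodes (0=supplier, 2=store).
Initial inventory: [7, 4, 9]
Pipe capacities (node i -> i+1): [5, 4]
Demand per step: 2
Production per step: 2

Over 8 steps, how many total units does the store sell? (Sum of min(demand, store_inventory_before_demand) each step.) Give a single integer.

Answer: 16

Derivation:
Step 1: sold=2 (running total=2) -> [4 5 11]
Step 2: sold=2 (running total=4) -> [2 5 13]
Step 3: sold=2 (running total=6) -> [2 3 15]
Step 4: sold=2 (running total=8) -> [2 2 16]
Step 5: sold=2 (running total=10) -> [2 2 16]
Step 6: sold=2 (running total=12) -> [2 2 16]
Step 7: sold=2 (running total=14) -> [2 2 16]
Step 8: sold=2 (running total=16) -> [2 2 16]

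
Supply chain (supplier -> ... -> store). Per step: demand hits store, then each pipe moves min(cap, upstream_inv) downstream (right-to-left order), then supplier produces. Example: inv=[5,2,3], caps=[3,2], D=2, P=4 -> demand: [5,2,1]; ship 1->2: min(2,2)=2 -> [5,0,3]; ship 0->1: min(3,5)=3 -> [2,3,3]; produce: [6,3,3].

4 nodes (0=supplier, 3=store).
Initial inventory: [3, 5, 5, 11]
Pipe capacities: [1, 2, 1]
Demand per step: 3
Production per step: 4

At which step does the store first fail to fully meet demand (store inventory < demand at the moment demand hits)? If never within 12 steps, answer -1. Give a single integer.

Step 1: demand=3,sold=3 ship[2->3]=1 ship[1->2]=2 ship[0->1]=1 prod=4 -> [6 4 6 9]
Step 2: demand=3,sold=3 ship[2->3]=1 ship[1->2]=2 ship[0->1]=1 prod=4 -> [9 3 7 7]
Step 3: demand=3,sold=3 ship[2->3]=1 ship[1->2]=2 ship[0->1]=1 prod=4 -> [12 2 8 5]
Step 4: demand=3,sold=3 ship[2->3]=1 ship[1->2]=2 ship[0->1]=1 prod=4 -> [15 1 9 3]
Step 5: demand=3,sold=3 ship[2->3]=1 ship[1->2]=1 ship[0->1]=1 prod=4 -> [18 1 9 1]
Step 6: demand=3,sold=1 ship[2->3]=1 ship[1->2]=1 ship[0->1]=1 prod=4 -> [21 1 9 1]
Step 7: demand=3,sold=1 ship[2->3]=1 ship[1->2]=1 ship[0->1]=1 prod=4 -> [24 1 9 1]
Step 8: demand=3,sold=1 ship[2->3]=1 ship[1->2]=1 ship[0->1]=1 prod=4 -> [27 1 9 1]
Step 9: demand=3,sold=1 ship[2->3]=1 ship[1->2]=1 ship[0->1]=1 prod=4 -> [30 1 9 1]
Step 10: demand=3,sold=1 ship[2->3]=1 ship[1->2]=1 ship[0->1]=1 prod=4 -> [33 1 9 1]
Step 11: demand=3,sold=1 ship[2->3]=1 ship[1->2]=1 ship[0->1]=1 prod=4 -> [36 1 9 1]
Step 12: demand=3,sold=1 ship[2->3]=1 ship[1->2]=1 ship[0->1]=1 prod=4 -> [39 1 9 1]
First stockout at step 6

6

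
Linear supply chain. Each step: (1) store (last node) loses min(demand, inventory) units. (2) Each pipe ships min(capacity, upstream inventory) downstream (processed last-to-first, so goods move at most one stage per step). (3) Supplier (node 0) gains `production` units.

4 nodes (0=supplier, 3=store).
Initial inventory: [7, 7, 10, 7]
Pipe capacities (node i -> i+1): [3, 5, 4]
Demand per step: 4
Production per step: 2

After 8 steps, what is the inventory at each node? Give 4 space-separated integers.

Step 1: demand=4,sold=4 ship[2->3]=4 ship[1->2]=5 ship[0->1]=3 prod=2 -> inv=[6 5 11 7]
Step 2: demand=4,sold=4 ship[2->3]=4 ship[1->2]=5 ship[0->1]=3 prod=2 -> inv=[5 3 12 7]
Step 3: demand=4,sold=4 ship[2->3]=4 ship[1->2]=3 ship[0->1]=3 prod=2 -> inv=[4 3 11 7]
Step 4: demand=4,sold=4 ship[2->3]=4 ship[1->2]=3 ship[0->1]=3 prod=2 -> inv=[3 3 10 7]
Step 5: demand=4,sold=4 ship[2->3]=4 ship[1->2]=3 ship[0->1]=3 prod=2 -> inv=[2 3 9 7]
Step 6: demand=4,sold=4 ship[2->3]=4 ship[1->2]=3 ship[0->1]=2 prod=2 -> inv=[2 2 8 7]
Step 7: demand=4,sold=4 ship[2->3]=4 ship[1->2]=2 ship[0->1]=2 prod=2 -> inv=[2 2 6 7]
Step 8: demand=4,sold=4 ship[2->3]=4 ship[1->2]=2 ship[0->1]=2 prod=2 -> inv=[2 2 4 7]

2 2 4 7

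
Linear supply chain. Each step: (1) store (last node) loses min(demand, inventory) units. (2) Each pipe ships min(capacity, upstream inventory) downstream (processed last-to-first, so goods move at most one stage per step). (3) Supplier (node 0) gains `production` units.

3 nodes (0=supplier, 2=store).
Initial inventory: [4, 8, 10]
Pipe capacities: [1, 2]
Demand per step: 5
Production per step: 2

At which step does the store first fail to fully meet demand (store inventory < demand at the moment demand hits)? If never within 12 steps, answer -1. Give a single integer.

Step 1: demand=5,sold=5 ship[1->2]=2 ship[0->1]=1 prod=2 -> [5 7 7]
Step 2: demand=5,sold=5 ship[1->2]=2 ship[0->1]=1 prod=2 -> [6 6 4]
Step 3: demand=5,sold=4 ship[1->2]=2 ship[0->1]=1 prod=2 -> [7 5 2]
Step 4: demand=5,sold=2 ship[1->2]=2 ship[0->1]=1 prod=2 -> [8 4 2]
Step 5: demand=5,sold=2 ship[1->2]=2 ship[0->1]=1 prod=2 -> [9 3 2]
Step 6: demand=5,sold=2 ship[1->2]=2 ship[0->1]=1 prod=2 -> [10 2 2]
Step 7: demand=5,sold=2 ship[1->2]=2 ship[0->1]=1 prod=2 -> [11 1 2]
Step 8: demand=5,sold=2 ship[1->2]=1 ship[0->1]=1 prod=2 -> [12 1 1]
Step 9: demand=5,sold=1 ship[1->2]=1 ship[0->1]=1 prod=2 -> [13 1 1]
Step 10: demand=5,sold=1 ship[1->2]=1 ship[0->1]=1 prod=2 -> [14 1 1]
Step 11: demand=5,sold=1 ship[1->2]=1 ship[0->1]=1 prod=2 -> [15 1 1]
Step 12: demand=5,sold=1 ship[1->2]=1 ship[0->1]=1 prod=2 -> [16 1 1]
First stockout at step 3

3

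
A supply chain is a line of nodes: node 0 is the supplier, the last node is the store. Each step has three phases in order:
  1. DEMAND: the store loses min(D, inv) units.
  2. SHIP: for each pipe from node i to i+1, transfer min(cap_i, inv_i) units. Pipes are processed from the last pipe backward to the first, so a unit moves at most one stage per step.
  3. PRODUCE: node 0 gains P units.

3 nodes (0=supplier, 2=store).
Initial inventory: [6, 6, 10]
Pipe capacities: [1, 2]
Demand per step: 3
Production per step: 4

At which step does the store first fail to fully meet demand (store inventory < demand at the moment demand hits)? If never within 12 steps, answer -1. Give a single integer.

Step 1: demand=3,sold=3 ship[1->2]=2 ship[0->1]=1 prod=4 -> [9 5 9]
Step 2: demand=3,sold=3 ship[1->2]=2 ship[0->1]=1 prod=4 -> [12 4 8]
Step 3: demand=3,sold=3 ship[1->2]=2 ship[0->1]=1 prod=4 -> [15 3 7]
Step 4: demand=3,sold=3 ship[1->2]=2 ship[0->1]=1 prod=4 -> [18 2 6]
Step 5: demand=3,sold=3 ship[1->2]=2 ship[0->1]=1 prod=4 -> [21 1 5]
Step 6: demand=3,sold=3 ship[1->2]=1 ship[0->1]=1 prod=4 -> [24 1 3]
Step 7: demand=3,sold=3 ship[1->2]=1 ship[0->1]=1 prod=4 -> [27 1 1]
Step 8: demand=3,sold=1 ship[1->2]=1 ship[0->1]=1 prod=4 -> [30 1 1]
Step 9: demand=3,sold=1 ship[1->2]=1 ship[0->1]=1 prod=4 -> [33 1 1]
Step 10: demand=3,sold=1 ship[1->2]=1 ship[0->1]=1 prod=4 -> [36 1 1]
Step 11: demand=3,sold=1 ship[1->2]=1 ship[0->1]=1 prod=4 -> [39 1 1]
Step 12: demand=3,sold=1 ship[1->2]=1 ship[0->1]=1 prod=4 -> [42 1 1]
First stockout at step 8

8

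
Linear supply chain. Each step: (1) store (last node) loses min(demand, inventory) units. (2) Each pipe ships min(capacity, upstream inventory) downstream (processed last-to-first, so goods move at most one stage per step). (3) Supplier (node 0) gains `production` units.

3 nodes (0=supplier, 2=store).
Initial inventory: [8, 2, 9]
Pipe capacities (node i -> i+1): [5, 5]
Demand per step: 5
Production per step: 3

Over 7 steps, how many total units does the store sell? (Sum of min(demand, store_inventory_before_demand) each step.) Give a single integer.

Answer: 31

Derivation:
Step 1: sold=5 (running total=5) -> [6 5 6]
Step 2: sold=5 (running total=10) -> [4 5 6]
Step 3: sold=5 (running total=15) -> [3 4 6]
Step 4: sold=5 (running total=20) -> [3 3 5]
Step 5: sold=5 (running total=25) -> [3 3 3]
Step 6: sold=3 (running total=28) -> [3 3 3]
Step 7: sold=3 (running total=31) -> [3 3 3]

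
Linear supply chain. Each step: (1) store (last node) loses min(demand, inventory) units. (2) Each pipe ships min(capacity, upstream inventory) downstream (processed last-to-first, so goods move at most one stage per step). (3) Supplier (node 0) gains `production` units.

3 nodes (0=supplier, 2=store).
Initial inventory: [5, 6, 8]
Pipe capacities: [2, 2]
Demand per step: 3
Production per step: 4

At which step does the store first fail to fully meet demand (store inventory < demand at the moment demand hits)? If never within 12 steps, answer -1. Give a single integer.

Step 1: demand=3,sold=3 ship[1->2]=2 ship[0->1]=2 prod=4 -> [7 6 7]
Step 2: demand=3,sold=3 ship[1->2]=2 ship[0->1]=2 prod=4 -> [9 6 6]
Step 3: demand=3,sold=3 ship[1->2]=2 ship[0->1]=2 prod=4 -> [11 6 5]
Step 4: demand=3,sold=3 ship[1->2]=2 ship[0->1]=2 prod=4 -> [13 6 4]
Step 5: demand=3,sold=3 ship[1->2]=2 ship[0->1]=2 prod=4 -> [15 6 3]
Step 6: demand=3,sold=3 ship[1->2]=2 ship[0->1]=2 prod=4 -> [17 6 2]
Step 7: demand=3,sold=2 ship[1->2]=2 ship[0->1]=2 prod=4 -> [19 6 2]
Step 8: demand=3,sold=2 ship[1->2]=2 ship[0->1]=2 prod=4 -> [21 6 2]
Step 9: demand=3,sold=2 ship[1->2]=2 ship[0->1]=2 prod=4 -> [23 6 2]
Step 10: demand=3,sold=2 ship[1->2]=2 ship[0->1]=2 prod=4 -> [25 6 2]
Step 11: demand=3,sold=2 ship[1->2]=2 ship[0->1]=2 prod=4 -> [27 6 2]
Step 12: demand=3,sold=2 ship[1->2]=2 ship[0->1]=2 prod=4 -> [29 6 2]
First stockout at step 7

7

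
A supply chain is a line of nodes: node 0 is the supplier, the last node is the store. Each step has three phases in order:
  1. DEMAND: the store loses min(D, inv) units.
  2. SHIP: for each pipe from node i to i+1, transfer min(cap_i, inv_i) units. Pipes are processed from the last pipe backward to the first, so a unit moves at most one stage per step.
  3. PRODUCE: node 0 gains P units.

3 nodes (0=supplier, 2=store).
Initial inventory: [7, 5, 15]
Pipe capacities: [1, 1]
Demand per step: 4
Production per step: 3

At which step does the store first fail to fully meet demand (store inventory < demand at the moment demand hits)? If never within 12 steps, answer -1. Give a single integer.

Step 1: demand=4,sold=4 ship[1->2]=1 ship[0->1]=1 prod=3 -> [9 5 12]
Step 2: demand=4,sold=4 ship[1->2]=1 ship[0->1]=1 prod=3 -> [11 5 9]
Step 3: demand=4,sold=4 ship[1->2]=1 ship[0->1]=1 prod=3 -> [13 5 6]
Step 4: demand=4,sold=4 ship[1->2]=1 ship[0->1]=1 prod=3 -> [15 5 3]
Step 5: demand=4,sold=3 ship[1->2]=1 ship[0->1]=1 prod=3 -> [17 5 1]
Step 6: demand=4,sold=1 ship[1->2]=1 ship[0->1]=1 prod=3 -> [19 5 1]
Step 7: demand=4,sold=1 ship[1->2]=1 ship[0->1]=1 prod=3 -> [21 5 1]
Step 8: demand=4,sold=1 ship[1->2]=1 ship[0->1]=1 prod=3 -> [23 5 1]
Step 9: demand=4,sold=1 ship[1->2]=1 ship[0->1]=1 prod=3 -> [25 5 1]
Step 10: demand=4,sold=1 ship[1->2]=1 ship[0->1]=1 prod=3 -> [27 5 1]
Step 11: demand=4,sold=1 ship[1->2]=1 ship[0->1]=1 prod=3 -> [29 5 1]
Step 12: demand=4,sold=1 ship[1->2]=1 ship[0->1]=1 prod=3 -> [31 5 1]
First stockout at step 5

5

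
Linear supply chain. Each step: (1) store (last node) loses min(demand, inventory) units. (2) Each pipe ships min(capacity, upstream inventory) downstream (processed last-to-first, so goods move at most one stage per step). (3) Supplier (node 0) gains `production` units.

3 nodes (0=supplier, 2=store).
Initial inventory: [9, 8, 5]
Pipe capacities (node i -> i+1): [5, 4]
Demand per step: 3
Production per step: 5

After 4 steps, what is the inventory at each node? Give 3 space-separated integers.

Step 1: demand=3,sold=3 ship[1->2]=4 ship[0->1]=5 prod=5 -> inv=[9 9 6]
Step 2: demand=3,sold=3 ship[1->2]=4 ship[0->1]=5 prod=5 -> inv=[9 10 7]
Step 3: demand=3,sold=3 ship[1->2]=4 ship[0->1]=5 prod=5 -> inv=[9 11 8]
Step 4: demand=3,sold=3 ship[1->2]=4 ship[0->1]=5 prod=5 -> inv=[9 12 9]

9 12 9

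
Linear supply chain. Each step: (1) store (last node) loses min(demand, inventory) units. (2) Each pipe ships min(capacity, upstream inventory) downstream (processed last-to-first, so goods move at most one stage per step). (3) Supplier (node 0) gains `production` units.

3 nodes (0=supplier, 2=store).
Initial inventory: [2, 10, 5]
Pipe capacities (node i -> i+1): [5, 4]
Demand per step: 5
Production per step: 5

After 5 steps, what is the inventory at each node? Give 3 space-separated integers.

Step 1: demand=5,sold=5 ship[1->2]=4 ship[0->1]=2 prod=5 -> inv=[5 8 4]
Step 2: demand=5,sold=4 ship[1->2]=4 ship[0->1]=5 prod=5 -> inv=[5 9 4]
Step 3: demand=5,sold=4 ship[1->2]=4 ship[0->1]=5 prod=5 -> inv=[5 10 4]
Step 4: demand=5,sold=4 ship[1->2]=4 ship[0->1]=5 prod=5 -> inv=[5 11 4]
Step 5: demand=5,sold=4 ship[1->2]=4 ship[0->1]=5 prod=5 -> inv=[5 12 4]

5 12 4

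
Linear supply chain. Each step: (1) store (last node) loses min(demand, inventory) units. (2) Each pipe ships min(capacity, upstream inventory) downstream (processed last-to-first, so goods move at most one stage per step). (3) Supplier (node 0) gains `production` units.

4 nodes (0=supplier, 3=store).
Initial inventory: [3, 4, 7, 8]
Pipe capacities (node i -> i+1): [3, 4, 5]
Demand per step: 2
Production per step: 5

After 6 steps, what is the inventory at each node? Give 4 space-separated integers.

Step 1: demand=2,sold=2 ship[2->3]=5 ship[1->2]=4 ship[0->1]=3 prod=5 -> inv=[5 3 6 11]
Step 2: demand=2,sold=2 ship[2->3]=5 ship[1->2]=3 ship[0->1]=3 prod=5 -> inv=[7 3 4 14]
Step 3: demand=2,sold=2 ship[2->3]=4 ship[1->2]=3 ship[0->1]=3 prod=5 -> inv=[9 3 3 16]
Step 4: demand=2,sold=2 ship[2->3]=3 ship[1->2]=3 ship[0->1]=3 prod=5 -> inv=[11 3 3 17]
Step 5: demand=2,sold=2 ship[2->3]=3 ship[1->2]=3 ship[0->1]=3 prod=5 -> inv=[13 3 3 18]
Step 6: demand=2,sold=2 ship[2->3]=3 ship[1->2]=3 ship[0->1]=3 prod=5 -> inv=[15 3 3 19]

15 3 3 19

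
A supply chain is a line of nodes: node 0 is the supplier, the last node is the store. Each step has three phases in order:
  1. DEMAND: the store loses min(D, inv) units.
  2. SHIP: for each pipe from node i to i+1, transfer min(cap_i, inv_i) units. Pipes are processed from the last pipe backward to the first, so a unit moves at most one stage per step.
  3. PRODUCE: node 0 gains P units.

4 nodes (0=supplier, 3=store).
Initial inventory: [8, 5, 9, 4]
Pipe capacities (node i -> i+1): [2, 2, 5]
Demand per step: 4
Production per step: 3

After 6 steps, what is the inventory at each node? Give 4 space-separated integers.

Step 1: demand=4,sold=4 ship[2->3]=5 ship[1->2]=2 ship[0->1]=2 prod=3 -> inv=[9 5 6 5]
Step 2: demand=4,sold=4 ship[2->3]=5 ship[1->2]=2 ship[0->1]=2 prod=3 -> inv=[10 5 3 6]
Step 3: demand=4,sold=4 ship[2->3]=3 ship[1->2]=2 ship[0->1]=2 prod=3 -> inv=[11 5 2 5]
Step 4: demand=4,sold=4 ship[2->3]=2 ship[1->2]=2 ship[0->1]=2 prod=3 -> inv=[12 5 2 3]
Step 5: demand=4,sold=3 ship[2->3]=2 ship[1->2]=2 ship[0->1]=2 prod=3 -> inv=[13 5 2 2]
Step 6: demand=4,sold=2 ship[2->3]=2 ship[1->2]=2 ship[0->1]=2 prod=3 -> inv=[14 5 2 2]

14 5 2 2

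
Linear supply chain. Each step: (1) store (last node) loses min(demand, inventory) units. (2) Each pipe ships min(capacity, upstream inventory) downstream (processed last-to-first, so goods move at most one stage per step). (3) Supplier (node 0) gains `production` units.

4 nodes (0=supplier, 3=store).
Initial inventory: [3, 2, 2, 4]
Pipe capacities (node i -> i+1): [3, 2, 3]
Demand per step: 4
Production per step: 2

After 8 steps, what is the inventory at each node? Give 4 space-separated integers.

Step 1: demand=4,sold=4 ship[2->3]=2 ship[1->2]=2 ship[0->1]=3 prod=2 -> inv=[2 3 2 2]
Step 2: demand=4,sold=2 ship[2->3]=2 ship[1->2]=2 ship[0->1]=2 prod=2 -> inv=[2 3 2 2]
Step 3: demand=4,sold=2 ship[2->3]=2 ship[1->2]=2 ship[0->1]=2 prod=2 -> inv=[2 3 2 2]
Step 4: demand=4,sold=2 ship[2->3]=2 ship[1->2]=2 ship[0->1]=2 prod=2 -> inv=[2 3 2 2]
Step 5: demand=4,sold=2 ship[2->3]=2 ship[1->2]=2 ship[0->1]=2 prod=2 -> inv=[2 3 2 2]
Step 6: demand=4,sold=2 ship[2->3]=2 ship[1->2]=2 ship[0->1]=2 prod=2 -> inv=[2 3 2 2]
Step 7: demand=4,sold=2 ship[2->3]=2 ship[1->2]=2 ship[0->1]=2 prod=2 -> inv=[2 3 2 2]
Step 8: demand=4,sold=2 ship[2->3]=2 ship[1->2]=2 ship[0->1]=2 prod=2 -> inv=[2 3 2 2]

2 3 2 2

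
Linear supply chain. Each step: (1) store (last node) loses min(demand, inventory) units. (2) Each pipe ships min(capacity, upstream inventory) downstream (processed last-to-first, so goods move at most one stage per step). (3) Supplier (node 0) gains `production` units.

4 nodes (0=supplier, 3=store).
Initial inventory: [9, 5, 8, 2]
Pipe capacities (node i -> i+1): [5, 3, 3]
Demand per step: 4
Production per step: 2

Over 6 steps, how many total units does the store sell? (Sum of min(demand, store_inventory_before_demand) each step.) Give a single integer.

Answer: 17

Derivation:
Step 1: sold=2 (running total=2) -> [6 7 8 3]
Step 2: sold=3 (running total=5) -> [3 9 8 3]
Step 3: sold=3 (running total=8) -> [2 9 8 3]
Step 4: sold=3 (running total=11) -> [2 8 8 3]
Step 5: sold=3 (running total=14) -> [2 7 8 3]
Step 6: sold=3 (running total=17) -> [2 6 8 3]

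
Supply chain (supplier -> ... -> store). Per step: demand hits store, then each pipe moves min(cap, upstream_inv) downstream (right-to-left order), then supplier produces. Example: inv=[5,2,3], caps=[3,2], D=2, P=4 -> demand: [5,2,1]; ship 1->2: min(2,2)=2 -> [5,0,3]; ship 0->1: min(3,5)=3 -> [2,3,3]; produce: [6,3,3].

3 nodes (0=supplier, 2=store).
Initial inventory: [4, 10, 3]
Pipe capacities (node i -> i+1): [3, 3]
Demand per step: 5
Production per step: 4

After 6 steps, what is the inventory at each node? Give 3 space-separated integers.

Step 1: demand=5,sold=3 ship[1->2]=3 ship[0->1]=3 prod=4 -> inv=[5 10 3]
Step 2: demand=5,sold=3 ship[1->2]=3 ship[0->1]=3 prod=4 -> inv=[6 10 3]
Step 3: demand=5,sold=3 ship[1->2]=3 ship[0->1]=3 prod=4 -> inv=[7 10 3]
Step 4: demand=5,sold=3 ship[1->2]=3 ship[0->1]=3 prod=4 -> inv=[8 10 3]
Step 5: demand=5,sold=3 ship[1->2]=3 ship[0->1]=3 prod=4 -> inv=[9 10 3]
Step 6: demand=5,sold=3 ship[1->2]=3 ship[0->1]=3 prod=4 -> inv=[10 10 3]

10 10 3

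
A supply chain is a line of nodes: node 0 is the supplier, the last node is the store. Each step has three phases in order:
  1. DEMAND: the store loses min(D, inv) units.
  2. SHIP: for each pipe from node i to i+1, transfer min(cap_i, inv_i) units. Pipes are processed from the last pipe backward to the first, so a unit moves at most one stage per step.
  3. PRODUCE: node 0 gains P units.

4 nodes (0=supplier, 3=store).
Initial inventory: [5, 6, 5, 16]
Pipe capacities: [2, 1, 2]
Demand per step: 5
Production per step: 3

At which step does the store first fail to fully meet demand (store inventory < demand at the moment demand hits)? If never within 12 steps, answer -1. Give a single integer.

Step 1: demand=5,sold=5 ship[2->3]=2 ship[1->2]=1 ship[0->1]=2 prod=3 -> [6 7 4 13]
Step 2: demand=5,sold=5 ship[2->3]=2 ship[1->2]=1 ship[0->1]=2 prod=3 -> [7 8 3 10]
Step 3: demand=5,sold=5 ship[2->3]=2 ship[1->2]=1 ship[0->1]=2 prod=3 -> [8 9 2 7]
Step 4: demand=5,sold=5 ship[2->3]=2 ship[1->2]=1 ship[0->1]=2 prod=3 -> [9 10 1 4]
Step 5: demand=5,sold=4 ship[2->3]=1 ship[1->2]=1 ship[0->1]=2 prod=3 -> [10 11 1 1]
Step 6: demand=5,sold=1 ship[2->3]=1 ship[1->2]=1 ship[0->1]=2 prod=3 -> [11 12 1 1]
Step 7: demand=5,sold=1 ship[2->3]=1 ship[1->2]=1 ship[0->1]=2 prod=3 -> [12 13 1 1]
Step 8: demand=5,sold=1 ship[2->3]=1 ship[1->2]=1 ship[0->1]=2 prod=3 -> [13 14 1 1]
Step 9: demand=5,sold=1 ship[2->3]=1 ship[1->2]=1 ship[0->1]=2 prod=3 -> [14 15 1 1]
Step 10: demand=5,sold=1 ship[2->3]=1 ship[1->2]=1 ship[0->1]=2 prod=3 -> [15 16 1 1]
Step 11: demand=5,sold=1 ship[2->3]=1 ship[1->2]=1 ship[0->1]=2 prod=3 -> [16 17 1 1]
Step 12: demand=5,sold=1 ship[2->3]=1 ship[1->2]=1 ship[0->1]=2 prod=3 -> [17 18 1 1]
First stockout at step 5

5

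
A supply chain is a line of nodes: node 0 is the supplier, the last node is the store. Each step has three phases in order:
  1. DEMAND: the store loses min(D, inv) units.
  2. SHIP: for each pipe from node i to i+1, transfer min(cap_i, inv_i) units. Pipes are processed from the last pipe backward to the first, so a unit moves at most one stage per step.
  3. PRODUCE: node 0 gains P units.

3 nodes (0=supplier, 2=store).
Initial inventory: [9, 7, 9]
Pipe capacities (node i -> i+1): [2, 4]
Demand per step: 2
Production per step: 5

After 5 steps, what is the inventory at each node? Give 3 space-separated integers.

Step 1: demand=2,sold=2 ship[1->2]=4 ship[0->1]=2 prod=5 -> inv=[12 5 11]
Step 2: demand=2,sold=2 ship[1->2]=4 ship[0->1]=2 prod=5 -> inv=[15 3 13]
Step 3: demand=2,sold=2 ship[1->2]=3 ship[0->1]=2 prod=5 -> inv=[18 2 14]
Step 4: demand=2,sold=2 ship[1->2]=2 ship[0->1]=2 prod=5 -> inv=[21 2 14]
Step 5: demand=2,sold=2 ship[1->2]=2 ship[0->1]=2 prod=5 -> inv=[24 2 14]

24 2 14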